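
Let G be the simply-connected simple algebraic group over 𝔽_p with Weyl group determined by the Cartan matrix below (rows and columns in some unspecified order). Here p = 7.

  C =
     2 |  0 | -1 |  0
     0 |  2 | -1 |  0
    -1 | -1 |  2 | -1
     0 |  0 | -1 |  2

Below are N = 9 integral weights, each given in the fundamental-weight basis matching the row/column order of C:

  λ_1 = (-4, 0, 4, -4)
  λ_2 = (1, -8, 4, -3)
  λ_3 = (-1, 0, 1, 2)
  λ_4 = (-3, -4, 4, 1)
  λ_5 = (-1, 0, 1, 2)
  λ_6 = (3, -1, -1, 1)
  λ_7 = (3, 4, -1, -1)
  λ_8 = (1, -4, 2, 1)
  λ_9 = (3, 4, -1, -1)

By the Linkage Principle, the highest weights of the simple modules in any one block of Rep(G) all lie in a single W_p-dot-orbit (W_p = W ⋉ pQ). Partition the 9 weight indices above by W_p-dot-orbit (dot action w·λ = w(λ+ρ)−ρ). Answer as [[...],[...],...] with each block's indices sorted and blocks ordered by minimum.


Type D_4, rank 4, |W|=192; reorder rows/cols to standard.

Folding the 9 weights λ_j+ρ into Ā_7 (reps in the given 4-coord order):

    [1] (2, 0, 1, 2)
    [2] (2, 3, 0, 2)
    [3] (0, 1, 1, 3)
    [4] (2, 3, 0, 2)
    [5] (0, 1, 1, 3)
    [6] (4, 0, 0, 2)
    [7] (2, 3, 0, 2)
    [8] (2, 3, 0, 2)
    [9] (2, 3, 0, 2)

The 9 indices split into 4 linkage classes (same alcove rep ⇔ same W_7-dot-orbit):

[[1], [2, 4, 7, 8, 9], [3, 5], [6]]


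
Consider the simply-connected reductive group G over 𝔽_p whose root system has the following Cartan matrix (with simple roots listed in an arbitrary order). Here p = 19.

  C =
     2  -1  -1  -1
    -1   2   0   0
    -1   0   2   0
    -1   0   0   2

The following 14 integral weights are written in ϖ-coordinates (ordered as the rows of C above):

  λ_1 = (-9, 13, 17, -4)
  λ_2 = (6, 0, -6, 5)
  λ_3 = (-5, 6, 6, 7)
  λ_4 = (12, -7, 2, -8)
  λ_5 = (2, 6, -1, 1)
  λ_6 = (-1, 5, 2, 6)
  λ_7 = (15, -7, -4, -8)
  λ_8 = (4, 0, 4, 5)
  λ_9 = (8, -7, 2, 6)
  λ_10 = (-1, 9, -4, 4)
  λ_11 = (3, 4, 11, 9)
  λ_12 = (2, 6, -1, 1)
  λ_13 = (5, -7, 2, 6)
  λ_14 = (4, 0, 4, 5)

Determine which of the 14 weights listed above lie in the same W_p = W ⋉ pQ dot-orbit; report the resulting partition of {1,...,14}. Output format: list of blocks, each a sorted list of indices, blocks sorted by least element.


C ↔ D_4 under row/col permutation; |W(D_4)| = 192.

W_19-reps of the 14 weights in Ā_19 (same 4-coord order as C):

    [1] (2, 1, 5, 6)
    [2] (2, 1, 5, 6)
    [3] (4, 3, 3, 4)
    [4] (0, 6, 3, 7)
    [5] (3, 7, 0, 2)
    [6] (0, 6, 3, 7)
    [7] (0, 6, 3, 7)
    [8] (2, 1, 5, 6)
    [9] (0, 6, 3, 7)
    [10] (3, 7, 0, 2)
    [11] (3, 7, 0, 2)
    [12] (3, 7, 0, 2)
    [13] (0, 6, 3, 7)
    [14] (2, 1, 5, 6)

Grouping the 14 weights by Ā_19-representative: 4 linkage classes.

[[1, 2, 8, 14], [3], [4, 6, 7, 9, 13], [5, 10, 11, 12]]


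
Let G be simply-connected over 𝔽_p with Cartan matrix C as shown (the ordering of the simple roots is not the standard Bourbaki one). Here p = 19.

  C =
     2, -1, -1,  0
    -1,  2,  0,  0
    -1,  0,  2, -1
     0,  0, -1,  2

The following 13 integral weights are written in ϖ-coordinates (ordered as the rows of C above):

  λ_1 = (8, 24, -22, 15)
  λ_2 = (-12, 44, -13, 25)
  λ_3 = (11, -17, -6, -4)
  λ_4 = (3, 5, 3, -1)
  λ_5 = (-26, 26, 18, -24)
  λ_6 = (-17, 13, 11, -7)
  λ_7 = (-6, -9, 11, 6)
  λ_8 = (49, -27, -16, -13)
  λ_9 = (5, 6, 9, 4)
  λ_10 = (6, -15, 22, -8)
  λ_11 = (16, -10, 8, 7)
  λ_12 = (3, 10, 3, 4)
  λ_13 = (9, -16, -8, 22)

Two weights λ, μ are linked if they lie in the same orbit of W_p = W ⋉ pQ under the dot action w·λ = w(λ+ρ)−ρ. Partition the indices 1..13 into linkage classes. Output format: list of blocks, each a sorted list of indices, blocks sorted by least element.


Dynkin diagram of C (from the 6 off-diagonal −1 entries): A_4.

W_19-reps of the 13 weights in Ā_19 (same 4-coord order as C):

  1: (4, 2, 6, 4) · 2: (3, 4, 5, 4) · 3: (3, 4, 5, 4) · 4: (4, 6, 4, 0) · 5: (6, 0, 9, 2) · 6: (4, 2, 6, 4) · 7: (7, 5, 1, 6) · 8: (3, 4, 5, 4) · 9: (4, 2, 6, 4) · 10: (3, 4, 5, 4) · 11: (2, 6, 2, 7) · 12: (4, 6, 4, 0) · 13: (3, 4, 5, 4)

Grouping the 13 weights by Ā_19-representative: 6 linkage classes.

[[1, 6, 9], [2, 3, 8, 10, 13], [4, 12], [5], [7], [11]]


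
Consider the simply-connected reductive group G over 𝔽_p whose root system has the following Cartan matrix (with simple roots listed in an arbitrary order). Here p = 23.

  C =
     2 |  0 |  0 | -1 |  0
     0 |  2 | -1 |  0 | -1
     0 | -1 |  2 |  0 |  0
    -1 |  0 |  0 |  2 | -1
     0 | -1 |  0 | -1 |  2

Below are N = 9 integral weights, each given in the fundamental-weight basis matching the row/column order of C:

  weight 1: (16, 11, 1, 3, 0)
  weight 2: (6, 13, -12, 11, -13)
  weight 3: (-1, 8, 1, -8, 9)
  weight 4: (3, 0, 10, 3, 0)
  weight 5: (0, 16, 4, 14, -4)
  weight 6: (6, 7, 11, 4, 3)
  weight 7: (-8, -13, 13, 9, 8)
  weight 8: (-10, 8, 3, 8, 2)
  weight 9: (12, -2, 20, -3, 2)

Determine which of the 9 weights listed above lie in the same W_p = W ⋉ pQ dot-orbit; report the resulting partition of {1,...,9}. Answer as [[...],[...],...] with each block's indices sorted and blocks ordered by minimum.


Cartan matrix: type A_5 (|W|=720); un-permuting the 5 rows.

Alcove-folded reps (p=23, 9 weights, presented ϖ-order):

    λ_1 → (4, 1, 11, 4, 1)
    λ_2 → (7, 9, 2, 0, 3)
    λ_3 → (7, 9, 2, 0, 3)
    λ_4 → (4, 1, 11, 4, 1)
    λ_5 → (5, 7, 1, 1, 3)
    λ_6 → (5, 7, 1, 1, 3)
    λ_7 → (7, 9, 2, 0, 3)
    λ_8 → (7, 9, 2, 0, 3)
    λ_9 → (0, 1, 9, 2, 0)

Partition of {1..9} into 4 W_23-dot-orbits:

[[1, 4], [2, 3, 7, 8], [5, 6], [9]]


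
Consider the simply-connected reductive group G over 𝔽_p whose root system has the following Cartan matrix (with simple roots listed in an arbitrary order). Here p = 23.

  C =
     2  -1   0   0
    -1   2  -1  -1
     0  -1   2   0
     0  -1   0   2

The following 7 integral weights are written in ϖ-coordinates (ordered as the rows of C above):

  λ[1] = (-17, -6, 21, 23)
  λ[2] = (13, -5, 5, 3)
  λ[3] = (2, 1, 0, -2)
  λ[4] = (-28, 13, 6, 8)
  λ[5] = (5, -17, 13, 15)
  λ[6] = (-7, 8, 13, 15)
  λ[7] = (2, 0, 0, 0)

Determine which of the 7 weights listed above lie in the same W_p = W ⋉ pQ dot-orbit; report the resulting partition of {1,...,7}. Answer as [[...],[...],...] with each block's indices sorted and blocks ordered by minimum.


D_4 Cartan matrix, 4 simple roots permuted; ρ=(1,1,1,1).

Folding the 7 weights λ_j+ρ into Ā_23 (reps in the given 4-coord order):

  λ_1+ρ ↦ (3, 1, 1, 1) · λ_2+ρ ↦ (10, 4, 2, 0) · λ_3+ρ ↦ (3, 1, 1, 1) · λ_4+ρ ↦ (10, 4, 2, 0) · λ_5+ρ ↦ (10, 4, 2, 0) · λ_6+ρ ↦ (10, 4, 2, 0) · λ_7+ρ ↦ (3, 1, 1, 1)

Grouping the 7 weights by Ā_23-representative: 2 linkage classes.

[[1, 3, 7], [2, 4, 5, 6]]


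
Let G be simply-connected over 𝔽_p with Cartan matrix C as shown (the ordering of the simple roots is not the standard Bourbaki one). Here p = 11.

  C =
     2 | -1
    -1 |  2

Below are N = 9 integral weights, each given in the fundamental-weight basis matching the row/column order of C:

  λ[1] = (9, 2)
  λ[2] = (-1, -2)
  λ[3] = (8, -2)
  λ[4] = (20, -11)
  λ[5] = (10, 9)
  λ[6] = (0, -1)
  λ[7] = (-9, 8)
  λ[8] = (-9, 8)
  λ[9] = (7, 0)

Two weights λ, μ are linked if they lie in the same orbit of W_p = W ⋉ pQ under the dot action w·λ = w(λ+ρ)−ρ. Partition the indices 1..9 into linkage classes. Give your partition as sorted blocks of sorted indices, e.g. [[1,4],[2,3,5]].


Root system A_2: the 2×2 matrix C matches after relabeling.

Folding the 9 weights λ_j+ρ into Ā_11 (reps in the given 2-coord order):

  λ_1 → (8, 1);  λ_2 → (1, 0);  λ_3 → (8, 1);  λ_4 → (1, 0);  λ_5 → (1, 0);  λ_6 → (1, 0);  λ_7 → (8, 1);  λ_8 → (8, 1);  λ_9 → (8, 1)

The 9 indices split into 2 linkage classes (same alcove rep ⇔ same W_11-dot-orbit):

[[1, 3, 7, 8, 9], [2, 4, 5, 6]]


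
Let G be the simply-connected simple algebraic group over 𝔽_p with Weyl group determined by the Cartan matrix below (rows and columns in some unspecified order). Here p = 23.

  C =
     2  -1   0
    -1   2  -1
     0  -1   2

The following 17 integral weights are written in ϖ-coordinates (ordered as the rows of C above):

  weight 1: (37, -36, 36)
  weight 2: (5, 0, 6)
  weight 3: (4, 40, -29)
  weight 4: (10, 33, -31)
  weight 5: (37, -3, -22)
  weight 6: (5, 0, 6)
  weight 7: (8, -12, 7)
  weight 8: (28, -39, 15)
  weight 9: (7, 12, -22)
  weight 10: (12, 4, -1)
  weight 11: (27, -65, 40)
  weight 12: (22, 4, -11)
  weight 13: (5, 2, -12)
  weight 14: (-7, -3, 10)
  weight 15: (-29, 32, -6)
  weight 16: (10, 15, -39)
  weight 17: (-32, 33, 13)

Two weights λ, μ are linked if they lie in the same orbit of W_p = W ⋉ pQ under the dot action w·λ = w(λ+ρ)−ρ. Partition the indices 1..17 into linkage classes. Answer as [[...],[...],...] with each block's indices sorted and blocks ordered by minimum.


A_3 Cartan matrix, 3 simple roots permuted; ρ=(1,1,1).

Each λ_j+ρ reduced to Ā_23; 3-tuples below use C's row order:

    1: (2, 6, 3)
    2: (6, 1, 7)
    3: (13, 5, 0)
    4: (4, 7, 1)
    5: (0, 8, 13)
    6: (6, 1, 7)
    7: (2, 6, 3)
    8: (6, 1, 7)
    9: (0, 8, 13)
    10: (13, 5, 0)
    11: (13, 5, 0)
    12: (13, 5, 0)
    13: (2, 6, 3)
    14: (2, 6, 3)
    15: (13, 5, 0)
    16: (4, 7, 1)
    17: (2, 6, 3)

The 17 indices split into 5 linkage classes (same alcove rep ⇔ same W_23-dot-orbit):

[[1, 7, 13, 14, 17], [2, 6, 8], [3, 10, 11, 12, 15], [4, 16], [5, 9]]


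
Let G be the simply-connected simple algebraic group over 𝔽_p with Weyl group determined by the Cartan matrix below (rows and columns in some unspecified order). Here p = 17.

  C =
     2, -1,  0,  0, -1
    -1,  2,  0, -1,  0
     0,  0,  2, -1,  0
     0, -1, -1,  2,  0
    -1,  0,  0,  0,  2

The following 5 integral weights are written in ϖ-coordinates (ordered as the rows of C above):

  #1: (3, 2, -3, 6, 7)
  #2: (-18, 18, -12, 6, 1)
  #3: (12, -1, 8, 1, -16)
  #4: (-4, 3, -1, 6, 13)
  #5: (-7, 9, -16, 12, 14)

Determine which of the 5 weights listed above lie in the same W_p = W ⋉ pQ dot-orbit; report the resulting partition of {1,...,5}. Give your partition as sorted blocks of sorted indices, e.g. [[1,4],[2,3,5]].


Dynkin diagram of C (from the 8 off-diagonal −1 entries): A_5.

Alcove-folded reps (p=17, 5 weights, presented ϖ-order):

  λ_1+ρ ↦ (4, 3, 3, 2, 3);  λ_2+ρ ↦ (0, 2, 2, 0, 6);  λ_3+ρ ↦ (0, 2, 2, 0, 6);  λ_4+ρ ↦ (3, 1, 5, 2, 6);  λ_5+ρ ↦ (0, 2, 2, 0, 6)

3 distinct reps among the 5 weights ⇒ 3 W_17-linkage classes:

[[1], [2, 3, 5], [4]]


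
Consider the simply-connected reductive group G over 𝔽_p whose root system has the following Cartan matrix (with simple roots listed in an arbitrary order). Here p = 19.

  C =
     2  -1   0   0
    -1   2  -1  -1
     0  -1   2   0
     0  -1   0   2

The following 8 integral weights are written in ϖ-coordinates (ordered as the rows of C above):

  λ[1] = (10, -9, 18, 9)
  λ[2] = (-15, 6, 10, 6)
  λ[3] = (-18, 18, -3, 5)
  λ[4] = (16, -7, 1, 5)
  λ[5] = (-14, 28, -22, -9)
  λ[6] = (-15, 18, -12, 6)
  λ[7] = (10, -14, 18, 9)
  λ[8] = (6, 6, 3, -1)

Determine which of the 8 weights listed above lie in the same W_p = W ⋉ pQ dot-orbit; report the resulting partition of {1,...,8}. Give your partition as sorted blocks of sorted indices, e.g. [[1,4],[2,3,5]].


C ↔ D_4 under row/col permutation; |W(D_4)| = 192.

Alcove-folded reps (p=19, 8 weights, presented ϖ-order):

    1: (2, 0, 6, 3)
    2: (7, 1, 4, 0)
    3: (11, 2, 4, 0)
    4: (11, 2, 4, 0)
    5: (2, 0, 6, 3)
    6: (7, 1, 4, 0)
    7: (2, 0, 6, 3)
    8: (7, 1, 4, 0)

These 8 weights hit 3 W_19-dot-orbits; sizes (3, 3, 2):

[[1, 5, 7], [2, 6, 8], [3, 4]]


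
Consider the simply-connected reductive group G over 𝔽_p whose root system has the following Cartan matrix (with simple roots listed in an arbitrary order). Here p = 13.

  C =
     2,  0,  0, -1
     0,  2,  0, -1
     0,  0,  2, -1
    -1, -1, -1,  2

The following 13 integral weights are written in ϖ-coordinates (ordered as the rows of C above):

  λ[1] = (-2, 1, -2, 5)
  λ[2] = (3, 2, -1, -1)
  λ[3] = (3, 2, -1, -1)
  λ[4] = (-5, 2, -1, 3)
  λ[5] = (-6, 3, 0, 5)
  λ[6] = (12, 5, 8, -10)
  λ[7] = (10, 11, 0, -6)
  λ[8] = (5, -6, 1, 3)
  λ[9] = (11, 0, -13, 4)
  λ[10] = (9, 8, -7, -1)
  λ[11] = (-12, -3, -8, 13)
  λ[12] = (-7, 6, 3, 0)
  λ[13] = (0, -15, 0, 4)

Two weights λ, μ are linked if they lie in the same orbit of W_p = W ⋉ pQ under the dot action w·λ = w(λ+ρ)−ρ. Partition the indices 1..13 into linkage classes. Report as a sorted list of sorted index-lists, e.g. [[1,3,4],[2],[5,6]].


D_4 Cartan matrix, 4 simple roots permuted; ρ=(1,1,1,1).

Ā_13 reps of the 13 weights (D_4, coords as presented):

  1: (1, 2, 1, 4) · 2: (4, 3, 0, 0) · 3: (4, 3, 0, 0) · 4: (4, 3, 0, 0) · 5: (5, 4, 1, 1) · 6: (4, 3, 0, 0) · 7: (1, 2, 1, 4) · 8: (5, 4, 1, 1) · 9: (1, 2, 1, 4) · 10: (4, 3, 0, 0) · 11: (5, 4, 1, 1) · 12: (1, 2, 1, 4) · 13: (1, 2, 1, 4)

Linkage partition of the 13 weights (3 classes, p=13):

[[1, 7, 9, 12, 13], [2, 3, 4, 6, 10], [5, 8, 11]]


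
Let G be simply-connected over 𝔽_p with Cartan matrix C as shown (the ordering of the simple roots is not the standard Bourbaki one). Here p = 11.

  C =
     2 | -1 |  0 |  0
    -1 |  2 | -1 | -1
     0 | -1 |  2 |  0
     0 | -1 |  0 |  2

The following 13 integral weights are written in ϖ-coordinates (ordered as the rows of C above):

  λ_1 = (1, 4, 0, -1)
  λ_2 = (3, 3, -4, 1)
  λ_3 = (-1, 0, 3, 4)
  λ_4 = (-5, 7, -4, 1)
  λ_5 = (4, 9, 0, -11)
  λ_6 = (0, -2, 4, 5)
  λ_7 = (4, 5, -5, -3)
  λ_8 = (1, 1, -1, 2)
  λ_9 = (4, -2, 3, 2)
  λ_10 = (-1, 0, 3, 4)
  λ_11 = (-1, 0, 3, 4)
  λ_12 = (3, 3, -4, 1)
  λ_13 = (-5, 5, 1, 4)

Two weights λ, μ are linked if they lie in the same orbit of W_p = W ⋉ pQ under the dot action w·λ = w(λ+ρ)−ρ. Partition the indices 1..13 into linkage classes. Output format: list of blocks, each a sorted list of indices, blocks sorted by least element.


Cartan matrix: type D_4 (|W|=192); un-permuting the 4 rows.

Folding the 13 weights λ_j+ρ into Ā_11 (reps in the given 4-coord order):

    λ_1 → (2, 3, 1, 0)
    λ_2 → (4, 1, 3, 2)
    λ_3 → (0, 1, 4, 5)
    λ_4 → (4, 1, 3, 2)
    λ_5 → (0, 1, 4, 5)
    λ_6 → (0, 1, 4, 5)
    λ_7 → (5, 0, 4, 2)
    λ_8 → (2, 2, 0, 3)
    λ_9 → (4, 1, 3, 2)
    λ_10 → (0, 1, 4, 5)
    λ_11 → (0, 1, 4, 5)
    λ_12 → (4, 1, 3, 2)
    λ_13 → (2, 2, 0, 3)

Linkage partition of the 13 weights (5 classes, p=11):

[[1], [2, 4, 9, 12], [3, 5, 6, 10, 11], [7], [8, 13]]


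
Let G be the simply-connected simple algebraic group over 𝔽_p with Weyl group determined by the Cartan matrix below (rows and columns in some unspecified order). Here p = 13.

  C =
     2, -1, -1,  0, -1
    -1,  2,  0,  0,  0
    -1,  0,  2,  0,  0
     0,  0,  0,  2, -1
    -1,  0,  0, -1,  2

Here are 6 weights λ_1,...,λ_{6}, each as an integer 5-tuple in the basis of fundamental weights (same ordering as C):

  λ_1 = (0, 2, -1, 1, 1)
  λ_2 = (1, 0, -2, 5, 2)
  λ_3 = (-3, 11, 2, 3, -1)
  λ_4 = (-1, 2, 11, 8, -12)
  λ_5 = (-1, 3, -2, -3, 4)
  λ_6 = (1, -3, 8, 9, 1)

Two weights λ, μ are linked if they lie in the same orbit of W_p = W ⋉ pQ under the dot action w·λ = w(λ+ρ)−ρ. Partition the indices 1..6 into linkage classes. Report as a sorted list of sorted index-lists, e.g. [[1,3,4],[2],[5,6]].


Root system D_5: the 5×5 matrix C matches after relabeling.

Ā_13 reps of the 6 weights (D_5, coords as presented):

  [1] (1, 3, 0, 2, 2)
  [2] (1, 1, 1, 6, 0)
  [3] (1, 8, 1, 0, 0)
  [4] (1, 8, 1, 0, 0)
  [5] (1, 3, 0, 2, 2)
  [6] (1, 8, 1, 0, 0)

Linkage partition of the 6 weights (3 classes, p=13):

[[1, 5], [2], [3, 4, 6]]


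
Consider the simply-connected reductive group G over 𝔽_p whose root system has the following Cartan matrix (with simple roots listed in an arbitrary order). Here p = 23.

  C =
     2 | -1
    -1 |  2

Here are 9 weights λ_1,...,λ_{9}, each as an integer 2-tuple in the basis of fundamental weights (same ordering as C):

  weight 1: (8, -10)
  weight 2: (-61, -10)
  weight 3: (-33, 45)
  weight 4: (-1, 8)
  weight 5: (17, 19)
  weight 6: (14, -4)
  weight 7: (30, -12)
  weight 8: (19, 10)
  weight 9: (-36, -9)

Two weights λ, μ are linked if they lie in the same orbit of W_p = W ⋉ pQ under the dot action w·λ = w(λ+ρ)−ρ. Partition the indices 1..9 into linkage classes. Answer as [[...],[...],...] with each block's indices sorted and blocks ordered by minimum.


A_2 Cartan matrix, 2 simple roots permuted; ρ=(1,1).

Folding the 9 weights λ_j+ρ into Ā_23 (reps in the given 2-coord order):

  λ_1 → (0, 9) · λ_2 → (0, 9) · λ_3 → (0, 9) · λ_4 → (0, 9) · λ_5 → (3, 5) · λ_6 → (12, 3) · λ_7 → (12, 3) · λ_8 → (12, 3) · λ_9 → (12, 3)

3 distinct reps among the 9 weights ⇒ 3 W_23-linkage classes:

[[1, 2, 3, 4], [5], [6, 7, 8, 9]]


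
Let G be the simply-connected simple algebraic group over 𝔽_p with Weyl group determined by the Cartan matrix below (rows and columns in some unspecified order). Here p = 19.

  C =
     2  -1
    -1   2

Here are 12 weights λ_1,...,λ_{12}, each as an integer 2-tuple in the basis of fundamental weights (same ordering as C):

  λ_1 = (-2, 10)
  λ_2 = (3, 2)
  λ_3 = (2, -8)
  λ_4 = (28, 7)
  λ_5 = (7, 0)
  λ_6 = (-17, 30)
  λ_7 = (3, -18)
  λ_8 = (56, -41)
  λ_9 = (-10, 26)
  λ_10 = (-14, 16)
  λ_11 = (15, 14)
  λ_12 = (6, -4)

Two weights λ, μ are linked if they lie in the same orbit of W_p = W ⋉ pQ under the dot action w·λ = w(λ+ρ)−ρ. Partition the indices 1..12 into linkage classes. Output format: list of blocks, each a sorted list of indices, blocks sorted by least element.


Dynkin diagram of C (from the 2 off-diagonal −1 entries): A_2.

Each λ_j+ρ reduced to Ā_19; 2-tuples below use C's row order:

    1: (1, 10)
    2: (4, 3)
    3: (4, 3)
    4: (1, 10)
    5: (8, 1)
    6: (4, 3)
    7: (13, 4)
    8: (0, 17)
    9: (1, 10)
    10: (13, 4)
    11: (4, 3)
    12: (4, 3)

5 distinct reps among the 12 weights ⇒ 5 W_19-linkage classes:

[[1, 4, 9], [2, 3, 6, 11, 12], [5], [7, 10], [8]]


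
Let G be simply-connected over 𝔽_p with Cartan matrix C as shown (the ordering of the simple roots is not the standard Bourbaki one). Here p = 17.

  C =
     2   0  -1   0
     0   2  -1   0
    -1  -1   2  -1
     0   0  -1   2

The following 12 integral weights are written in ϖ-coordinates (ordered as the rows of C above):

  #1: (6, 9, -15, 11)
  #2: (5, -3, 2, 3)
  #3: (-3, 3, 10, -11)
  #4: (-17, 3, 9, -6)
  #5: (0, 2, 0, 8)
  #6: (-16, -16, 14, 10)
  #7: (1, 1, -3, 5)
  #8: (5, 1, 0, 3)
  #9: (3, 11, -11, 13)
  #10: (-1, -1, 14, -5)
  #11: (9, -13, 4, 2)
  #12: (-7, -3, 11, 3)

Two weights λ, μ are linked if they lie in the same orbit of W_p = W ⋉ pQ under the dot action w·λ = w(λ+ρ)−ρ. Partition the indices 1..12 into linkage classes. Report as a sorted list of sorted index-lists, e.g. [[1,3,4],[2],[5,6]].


D_4 Cartan matrix, 4 simple roots permuted; ρ=(1,1,1,1).

λ_j+ρ reflected into Ā_17 (⟨·,θ^∨⟩≤17); 4-tuples as given:

  [1] (7, 4, 1, 2) · [2] (6, 2, 1, 4) · [3] (1, 3, 1, 9) · [4] (3, 5, 2, 4) · [5] (1, 3, 1, 9) · [6] (0, 0, 2, 4) · [7] (0, 0, 2, 4) · [8] (6, 2, 1, 4) · [9] (6, 2, 1, 4) · [10] (0, 0, 2, 4) · [11] (3, 5, 2, 4) · [12] (6, 2, 1, 4)

Partition of {1..12} into 5 W_17-dot-orbits:

[[1], [2, 8, 9, 12], [3, 5], [4, 11], [6, 7, 10]]


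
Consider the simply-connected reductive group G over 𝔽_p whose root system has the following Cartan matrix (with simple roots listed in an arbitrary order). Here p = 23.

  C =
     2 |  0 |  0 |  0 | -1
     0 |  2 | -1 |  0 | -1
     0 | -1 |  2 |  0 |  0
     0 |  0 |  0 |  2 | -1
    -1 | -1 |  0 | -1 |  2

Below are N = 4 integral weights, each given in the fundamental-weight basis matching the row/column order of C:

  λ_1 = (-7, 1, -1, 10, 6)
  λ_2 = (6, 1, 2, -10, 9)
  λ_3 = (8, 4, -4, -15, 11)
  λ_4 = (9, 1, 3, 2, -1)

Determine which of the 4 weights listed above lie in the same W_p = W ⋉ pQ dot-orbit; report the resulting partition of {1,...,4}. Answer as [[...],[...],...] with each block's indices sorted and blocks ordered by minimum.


Dynkin diagram of C (from the 8 off-diagonal −1 entries): D_5.

Alcove-folded reps (p=23, 4 weights, presented ϖ-order):

    λ_1 → (6, 2, 0, 11, 1)
    λ_2 → (7, 0, 3, 9, 1)
    λ_3 → (6, 2, 0, 11, 1)
    λ_4 → (10, 2, 4, 3, 0)

3 distinct reps among the 4 weights ⇒ 3 W_23-linkage classes:

[[1, 3], [2], [4]]


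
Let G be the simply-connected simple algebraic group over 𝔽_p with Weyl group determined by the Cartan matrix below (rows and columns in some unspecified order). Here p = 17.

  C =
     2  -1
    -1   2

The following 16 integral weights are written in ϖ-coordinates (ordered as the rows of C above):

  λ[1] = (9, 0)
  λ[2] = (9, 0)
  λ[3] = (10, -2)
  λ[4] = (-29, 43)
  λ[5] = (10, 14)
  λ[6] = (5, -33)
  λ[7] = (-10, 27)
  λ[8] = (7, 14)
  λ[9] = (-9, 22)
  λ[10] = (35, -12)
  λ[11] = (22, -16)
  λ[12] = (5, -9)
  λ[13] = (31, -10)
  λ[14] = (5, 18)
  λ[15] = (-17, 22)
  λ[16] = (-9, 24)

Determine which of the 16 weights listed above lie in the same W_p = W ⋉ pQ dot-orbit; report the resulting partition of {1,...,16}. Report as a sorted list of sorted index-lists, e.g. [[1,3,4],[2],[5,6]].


Dynkin diagram of C (from the 2 off-diagonal −1 entries): A_2.

Ā_17 reps of the 16 weights (A_2, coords as presented):

  λ_1 → (10, 1);  λ_2 → (10, 1);  λ_3 → (10, 1);  λ_4 → (10, 1);  λ_5 → (2, 6);  λ_6 → (2, 9);  λ_7 → (2, 6);  λ_8 → (2, 9);  λ_9 → (2, 9);  λ_10 → (2, 6);  λ_11 → (2, 9);  λ_12 → (2, 6);  λ_13 → (2, 6);  λ_14 → (2, 9);  λ_15 → (10, 1);  λ_16 → (0, 9)

The 16 indices split into 4 linkage classes (same alcove rep ⇔ same W_17-dot-orbit):

[[1, 2, 3, 4, 15], [5, 7, 10, 12, 13], [6, 8, 9, 11, 14], [16]]


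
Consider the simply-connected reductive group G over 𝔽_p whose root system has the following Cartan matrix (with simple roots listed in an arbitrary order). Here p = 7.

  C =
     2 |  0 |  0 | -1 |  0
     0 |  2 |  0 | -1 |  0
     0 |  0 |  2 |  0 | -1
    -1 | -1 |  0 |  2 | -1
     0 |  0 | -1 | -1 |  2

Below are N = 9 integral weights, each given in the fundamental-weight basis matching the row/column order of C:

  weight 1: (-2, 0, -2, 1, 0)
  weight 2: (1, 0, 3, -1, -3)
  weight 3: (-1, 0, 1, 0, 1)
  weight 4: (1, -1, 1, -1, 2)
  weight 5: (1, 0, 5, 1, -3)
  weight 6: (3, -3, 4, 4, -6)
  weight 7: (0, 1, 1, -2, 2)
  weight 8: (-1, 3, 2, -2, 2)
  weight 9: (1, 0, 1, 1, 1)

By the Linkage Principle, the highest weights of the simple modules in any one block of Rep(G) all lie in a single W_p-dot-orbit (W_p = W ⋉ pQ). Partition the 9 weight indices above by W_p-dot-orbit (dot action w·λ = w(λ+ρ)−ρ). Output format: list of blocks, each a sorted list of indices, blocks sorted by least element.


Cartan matrix: type D_5 (|W|=1920); un-permuting the 5 rows.

W_7-reps of the 9 weights in Ā_7 (same 5-coord order as C):

  λ_1+ρ ↦ (1, 1, 1, 1, 0)
  λ_2+ρ ↦ (0, 1, 2, 1, 0)
  λ_3+ρ ↦ (0, 1, 2, 1, 0)
  λ_4+ρ ↦ (2, 0, 2, 0, 0)
  λ_5+ρ ↦ (0, 1, 2, 1, 0)
  λ_6+ρ ↦ (2, 0, 2, 0, 0)
  λ_7+ρ ↦ (0, 1, 2, 1, 0)
  λ_8+ρ ↦ (1, 1, 1, 1, 0)
  λ_9+ρ ↦ (0, 1, 2, 1, 0)

3 distinct reps among the 9 weights ⇒ 3 W_7-linkage classes:

[[1, 8], [2, 3, 5, 7, 9], [4, 6]]


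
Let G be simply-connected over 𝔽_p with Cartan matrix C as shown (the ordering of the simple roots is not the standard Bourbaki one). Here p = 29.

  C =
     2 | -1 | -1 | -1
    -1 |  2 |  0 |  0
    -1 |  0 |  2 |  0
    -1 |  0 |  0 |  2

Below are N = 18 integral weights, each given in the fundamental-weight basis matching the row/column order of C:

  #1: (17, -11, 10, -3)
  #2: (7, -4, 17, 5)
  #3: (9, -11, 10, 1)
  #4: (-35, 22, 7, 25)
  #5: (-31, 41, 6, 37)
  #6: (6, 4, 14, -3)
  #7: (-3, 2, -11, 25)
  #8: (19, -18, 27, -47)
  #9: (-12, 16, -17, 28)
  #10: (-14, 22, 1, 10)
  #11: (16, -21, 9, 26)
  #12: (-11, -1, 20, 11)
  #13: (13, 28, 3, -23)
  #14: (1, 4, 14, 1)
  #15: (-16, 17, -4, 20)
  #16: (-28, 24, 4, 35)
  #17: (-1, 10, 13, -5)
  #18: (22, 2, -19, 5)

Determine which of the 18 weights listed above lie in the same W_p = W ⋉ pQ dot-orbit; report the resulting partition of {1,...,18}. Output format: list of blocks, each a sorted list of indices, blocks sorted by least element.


Type D_4, rank 4, |W|=192; reorder rows/cols to standard.

λ_j+ρ reflected into Ā_29 (⟨·,θ^∨⟩≤29); 4-tuples as given:

  λ_1+ρ ↦ (0, 10, 11, 2);  λ_2+ρ ↦ (3, 0, 15, 3);  λ_3+ρ ↦ (0, 10, 11, 2);  λ_4+ρ ↦ (3, 0, 15, 3);  λ_5+ρ ↦ (1, 8, 1, 12);  λ_6+ρ ↦ (2, 5, 15, 2);  λ_7+ρ ↦ (1, 9, 2, 14);  λ_8+ρ ↦ (1, 9, 2, 14);  λ_9+ρ ↦ (0, 10, 11, 2);  λ_10+ρ ↦ (0, 10, 11, 2);  λ_11+ρ ↦ (2, 5, 15, 2);  λ_12+ρ ↦ (0, 10, 11, 2);  λ_13+ρ ↦ (4, 7, 10, 0);  λ_14+ρ ↦ (2, 5, 15, 2);  λ_15+ρ ↦ (3, 0, 15, 3);  λ_16+ρ ↦ (2, 5, 15, 2);  λ_17+ρ ↦ (4, 7, 10, 0);  λ_18+ρ ↦ (3, 0, 15, 3)

The 18 indices split into 6 linkage classes (same alcove rep ⇔ same W_29-dot-orbit):

[[1, 3, 9, 10, 12], [2, 4, 15, 18], [5], [6, 11, 14, 16], [7, 8], [13, 17]]


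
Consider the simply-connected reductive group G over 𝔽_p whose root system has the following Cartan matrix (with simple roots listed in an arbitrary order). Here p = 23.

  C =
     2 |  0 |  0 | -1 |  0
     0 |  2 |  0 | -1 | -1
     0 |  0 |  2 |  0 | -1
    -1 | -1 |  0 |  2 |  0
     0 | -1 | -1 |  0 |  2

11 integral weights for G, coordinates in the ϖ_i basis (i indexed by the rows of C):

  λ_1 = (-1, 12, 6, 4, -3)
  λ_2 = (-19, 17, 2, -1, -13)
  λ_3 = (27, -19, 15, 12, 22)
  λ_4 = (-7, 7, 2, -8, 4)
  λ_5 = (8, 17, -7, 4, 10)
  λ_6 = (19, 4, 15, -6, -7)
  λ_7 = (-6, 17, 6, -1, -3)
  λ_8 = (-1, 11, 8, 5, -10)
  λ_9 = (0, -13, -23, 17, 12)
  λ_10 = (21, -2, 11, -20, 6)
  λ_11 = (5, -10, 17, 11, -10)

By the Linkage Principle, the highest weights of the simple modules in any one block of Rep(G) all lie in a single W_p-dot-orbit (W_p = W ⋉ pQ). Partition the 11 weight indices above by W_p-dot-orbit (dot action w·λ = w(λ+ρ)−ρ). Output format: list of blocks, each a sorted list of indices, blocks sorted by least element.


Type A_5, rank 5, |W|=720; reorder rows/cols to standard.

W_23-reps of the 11 weights in Ā_23 (same 5-coord order as C):

  1: (0, 11, 5, 5, 2)
  2: (0, 3, 0, 6, 9)
  3: (0, 11, 5, 5, 2)
  4: (7, 5, 3, 1, 0)
  5: (0, 3, 0, 6, 9)
  6: (7, 5, 3, 1, 0)
  7: (0, 11, 5, 5, 2)
  8: (0, 3, 0, 6, 9)
  9: (2, 6, 1, 1, 12)
  10: (2, 6, 1, 1, 12)
  11: (0, 3, 0, 6, 9)

Grouping the 11 weights by Ā_23-representative: 4 linkage classes.

[[1, 3, 7], [2, 5, 8, 11], [4, 6], [9, 10]]


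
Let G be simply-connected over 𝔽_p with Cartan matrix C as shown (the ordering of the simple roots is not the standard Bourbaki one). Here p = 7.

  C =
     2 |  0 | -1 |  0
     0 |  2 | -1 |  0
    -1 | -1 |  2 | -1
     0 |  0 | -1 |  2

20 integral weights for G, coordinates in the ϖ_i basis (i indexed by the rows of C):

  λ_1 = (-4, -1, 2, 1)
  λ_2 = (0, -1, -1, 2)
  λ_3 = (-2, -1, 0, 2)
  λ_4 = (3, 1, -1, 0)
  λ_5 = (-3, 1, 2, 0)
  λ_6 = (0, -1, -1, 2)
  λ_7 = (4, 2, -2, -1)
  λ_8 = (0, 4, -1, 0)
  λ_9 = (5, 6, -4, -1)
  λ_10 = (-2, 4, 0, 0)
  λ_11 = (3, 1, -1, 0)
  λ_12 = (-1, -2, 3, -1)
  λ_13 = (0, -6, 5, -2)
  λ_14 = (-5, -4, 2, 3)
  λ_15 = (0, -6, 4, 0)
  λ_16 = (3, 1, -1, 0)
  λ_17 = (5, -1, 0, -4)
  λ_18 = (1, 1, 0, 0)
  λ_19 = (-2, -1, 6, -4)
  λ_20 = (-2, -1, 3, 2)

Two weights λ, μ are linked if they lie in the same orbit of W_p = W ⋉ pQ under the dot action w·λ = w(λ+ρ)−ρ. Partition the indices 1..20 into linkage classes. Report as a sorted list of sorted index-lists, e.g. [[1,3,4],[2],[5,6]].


Type D_4, rank 4, |W|=192; reorder rows/cols to standard.

Alcove-folded reps (p=7, 20 weights, presented ϖ-order):

  1: (3, 0, 0, 2) · 2: (1, 0, 0, 3) · 3: (1, 0, 0, 3) · 4: (4, 2, 0, 1) · 5: (2, 2, 1, 1) · 6: (1, 0, 0, 3) · 7: (4, 2, 0, 1) · 8: (1, 5, 0, 1) · 9: (0, 1, 3, 0) · 10: (1, 5, 0, 1) · 11: (4, 2, 0, 1) · 12: (0, 1, 3, 0) · 13: (1, 5, 0, 1) · 14: (0, 1, 3, 0) · 15: (1, 5, 0, 1) · 16: (4, 2, 0, 1) · 17: (4, 2, 0, 1) · 18: (2, 2, 1, 1) · 19: (1, 0, 0, 3) · 20: (1, 0, 0, 3)

Grouping the 20 weights by Ā_7-representative: 6 linkage classes.

[[1], [2, 3, 6, 19, 20], [4, 7, 11, 16, 17], [5, 18], [8, 10, 13, 15], [9, 12, 14]]


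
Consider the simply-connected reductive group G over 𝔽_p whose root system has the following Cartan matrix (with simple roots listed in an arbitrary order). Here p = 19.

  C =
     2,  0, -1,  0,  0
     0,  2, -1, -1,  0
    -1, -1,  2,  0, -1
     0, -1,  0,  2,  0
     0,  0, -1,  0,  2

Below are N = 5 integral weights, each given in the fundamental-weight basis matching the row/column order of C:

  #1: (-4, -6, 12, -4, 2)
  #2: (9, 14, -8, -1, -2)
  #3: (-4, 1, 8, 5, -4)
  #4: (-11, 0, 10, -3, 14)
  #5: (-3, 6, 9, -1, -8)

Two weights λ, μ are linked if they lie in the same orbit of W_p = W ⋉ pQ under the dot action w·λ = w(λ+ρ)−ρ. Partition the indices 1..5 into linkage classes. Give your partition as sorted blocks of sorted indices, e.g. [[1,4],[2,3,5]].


C ↔ D_5 under row/col permutation; |W(D_5)| = 1920.

Alcove-folded reps (p=19, 5 weights, presented ϖ-order):

    1: (3, 1, 2, 5, 3)
    2: (2, 1, 1, 0, 7)
    3: (3, 1, 2, 5, 3)
    4: (2, 1, 1, 0, 7)
    5: (2, 1, 1, 0, 7)

Linkage partition of the 5 weights (2 classes, p=19):

[[1, 3], [2, 4, 5]]


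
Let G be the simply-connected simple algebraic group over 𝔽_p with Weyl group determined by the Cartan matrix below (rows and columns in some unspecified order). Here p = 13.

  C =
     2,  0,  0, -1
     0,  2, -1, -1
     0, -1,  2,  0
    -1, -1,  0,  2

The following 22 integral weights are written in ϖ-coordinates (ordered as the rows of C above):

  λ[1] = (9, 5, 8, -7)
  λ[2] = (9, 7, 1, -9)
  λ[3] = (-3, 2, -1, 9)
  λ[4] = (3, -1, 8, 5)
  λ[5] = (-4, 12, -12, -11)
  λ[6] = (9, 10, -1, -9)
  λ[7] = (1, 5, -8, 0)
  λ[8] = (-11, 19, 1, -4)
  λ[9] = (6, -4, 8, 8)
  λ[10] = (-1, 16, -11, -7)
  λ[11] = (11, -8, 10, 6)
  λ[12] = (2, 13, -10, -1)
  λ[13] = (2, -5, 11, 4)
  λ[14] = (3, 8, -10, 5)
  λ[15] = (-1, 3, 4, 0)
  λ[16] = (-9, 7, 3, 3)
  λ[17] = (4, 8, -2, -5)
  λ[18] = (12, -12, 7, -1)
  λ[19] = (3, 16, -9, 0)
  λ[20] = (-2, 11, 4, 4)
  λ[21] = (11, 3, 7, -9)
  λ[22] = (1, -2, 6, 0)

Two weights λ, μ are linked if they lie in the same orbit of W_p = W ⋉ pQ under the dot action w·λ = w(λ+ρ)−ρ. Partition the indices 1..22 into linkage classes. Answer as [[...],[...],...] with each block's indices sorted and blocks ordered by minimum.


Dynkin diagram of C (from the 6 off-diagonal −1 entries): A_4.

W_13-reps of the 22 weights in Ā_13 (same 4-coord order as C):

    1: (2, 0, 3, 4)
    2: (2, 0, 2, 8)
    3: (2, 3, 0, 8)
    4: (2, 0, 3, 4)
    5: (2, 3, 0, 8)
    6: (2, 3, 0, 8)
    7: (2, 1, 6, 0)
    8: (2, 0, 3, 4)
    9: (2, 0, 3, 4)
    10: (2, 1, 6, 0)
    11: (2, 1, 6, 0)
    12: (0, 4, 5, 1)
    13: (0, 4, 5, 1)
    14: (2, 0, 3, 4)
    15: (0, 4, 5, 1)
    16: (1, 4, 1, 4)
    17: (1, 4, 1, 4)
    18: (2, 3, 0, 8)
    19: (1, 4, 1, 4)
    20: (1, 4, 1, 4)
    21: (1, 4, 1, 4)
    22: (2, 1, 6, 0)

Partition of {1..22} into 6 W_13-dot-orbits:

[[1, 4, 8, 9, 14], [2], [3, 5, 6, 18], [7, 10, 11, 22], [12, 13, 15], [16, 17, 19, 20, 21]]


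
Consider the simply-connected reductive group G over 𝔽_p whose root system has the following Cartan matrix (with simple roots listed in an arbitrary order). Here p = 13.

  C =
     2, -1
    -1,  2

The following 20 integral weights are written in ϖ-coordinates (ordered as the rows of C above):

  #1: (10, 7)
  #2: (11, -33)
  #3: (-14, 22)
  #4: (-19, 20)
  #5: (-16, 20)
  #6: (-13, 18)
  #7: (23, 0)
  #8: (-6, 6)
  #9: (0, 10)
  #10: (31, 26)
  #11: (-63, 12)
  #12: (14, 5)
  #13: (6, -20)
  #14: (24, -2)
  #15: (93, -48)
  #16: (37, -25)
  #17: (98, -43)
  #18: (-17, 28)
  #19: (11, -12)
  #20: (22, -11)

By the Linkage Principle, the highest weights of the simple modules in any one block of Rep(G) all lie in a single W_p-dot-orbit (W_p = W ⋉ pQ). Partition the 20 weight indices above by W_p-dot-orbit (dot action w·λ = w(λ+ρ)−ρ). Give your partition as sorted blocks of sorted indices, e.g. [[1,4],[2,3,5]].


Cartan matrix: type A_2 (|W|=6); un-permuting the 2 rows.

Each λ_j+ρ reduced to Ā_13; 2-tuples below use C's row order:

  λ_1+ρ ↦ (5, 2) · λ_2+ρ ↦ (6, 1) · λ_3+ρ ↦ (3, 0) · λ_4+ρ ↦ (5, 5) · λ_5+ρ ↦ (5, 2) · λ_6+ρ ↦ (6, 1) · λ_7+ρ ↦ (1, 11) · λ_8+ρ ↦ (5, 2) · λ_9+ρ ↦ (1, 11) · λ_10+ρ ↦ (6, 1) · λ_11+ρ ↦ (3, 0) · λ_12+ρ ↦ (5, 2) · λ_13+ρ ↦ (6, 1) · λ_14+ρ ↦ (1, 11) · λ_15+ρ ↦ (5, 5) · λ_16+ρ ↦ (1, 11) · λ_17+ρ ↦ (5, 5) · λ_18+ρ ↦ (3, 0) · λ_19+ρ ↦ (1, 11) · λ_20+ρ ↦ (3, 0)

Linkage partition of the 20 weights (5 classes, p=13):

[[1, 5, 8, 12], [2, 6, 10, 13], [3, 11, 18, 20], [4, 15, 17], [7, 9, 14, 16, 19]]


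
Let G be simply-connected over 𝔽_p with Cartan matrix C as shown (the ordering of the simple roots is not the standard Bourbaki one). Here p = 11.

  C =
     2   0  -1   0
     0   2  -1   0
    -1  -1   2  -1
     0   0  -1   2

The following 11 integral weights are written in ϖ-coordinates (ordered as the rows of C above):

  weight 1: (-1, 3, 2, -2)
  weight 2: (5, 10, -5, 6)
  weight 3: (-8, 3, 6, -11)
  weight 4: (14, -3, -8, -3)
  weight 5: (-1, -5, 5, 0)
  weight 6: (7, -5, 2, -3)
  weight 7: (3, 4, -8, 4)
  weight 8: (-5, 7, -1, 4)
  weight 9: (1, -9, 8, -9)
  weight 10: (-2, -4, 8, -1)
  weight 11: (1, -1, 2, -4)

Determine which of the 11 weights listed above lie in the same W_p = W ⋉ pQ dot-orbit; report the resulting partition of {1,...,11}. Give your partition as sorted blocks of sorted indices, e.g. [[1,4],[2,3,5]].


Cartan matrix: type D_4 (|W|=192); un-permuting the 4 rows.

Each λ_j+ρ reduced to Ā_11; 4-tuples below use C's row order:

    [1] (0, 4, 2, 1)
    [2] (3, 2, 0, 2)
    [3] (3, 6, 1, 0)
    [4] (3, 2, 0, 2)
    [5] (0, 4, 2, 1)
    [6] (5, 1, 2, 1)
    [7] (3, 2, 0, 2)
    [8] (0, 4, 2, 1)
    [9] (5, 1, 2, 1)
    [10] (1, 3, 2, 0)
    [11] (2, 0, 0, 3)

These 11 weights hit 6 W_11-dot-orbits; sizes (3, 3, 1, 2, 1, 1):

[[1, 5, 8], [2, 4, 7], [3], [6, 9], [10], [11]]


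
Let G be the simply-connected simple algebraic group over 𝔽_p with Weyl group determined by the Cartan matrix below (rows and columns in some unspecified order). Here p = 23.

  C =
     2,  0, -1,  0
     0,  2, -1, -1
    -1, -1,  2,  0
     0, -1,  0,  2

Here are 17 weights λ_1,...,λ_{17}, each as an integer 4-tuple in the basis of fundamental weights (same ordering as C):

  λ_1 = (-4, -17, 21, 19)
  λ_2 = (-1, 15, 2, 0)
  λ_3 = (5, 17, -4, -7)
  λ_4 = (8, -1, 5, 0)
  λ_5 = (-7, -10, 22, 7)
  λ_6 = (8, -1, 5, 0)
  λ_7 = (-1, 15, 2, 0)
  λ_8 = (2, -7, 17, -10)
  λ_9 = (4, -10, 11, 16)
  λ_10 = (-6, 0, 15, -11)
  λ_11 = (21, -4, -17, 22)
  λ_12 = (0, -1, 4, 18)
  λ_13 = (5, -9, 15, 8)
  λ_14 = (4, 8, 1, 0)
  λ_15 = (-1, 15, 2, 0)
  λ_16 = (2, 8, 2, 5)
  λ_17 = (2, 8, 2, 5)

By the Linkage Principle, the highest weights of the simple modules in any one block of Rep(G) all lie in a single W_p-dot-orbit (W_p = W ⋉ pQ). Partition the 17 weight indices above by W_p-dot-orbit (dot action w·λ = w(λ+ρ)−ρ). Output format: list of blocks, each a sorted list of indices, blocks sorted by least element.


Type A_4, rank 4, |W|=120; reorder rows/cols to standard.

Folding the 17 weights λ_j+ρ into Ā_23 (reps in the given 4-coord order):

  [1] (0, 16, 3, 1) · [2] (0, 16, 3, 1) · [3] (3, 9, 3, 6) · [4] (9, 0, 6, 1) · [5] (6, 8, 8, 1) · [6] (9, 0, 6, 1) · [7] (0, 16, 3, 1) · [8] (3, 9, 3, 6) · [9] (3, 9, 3, 6) · [10] (5, 9, 2, 1) · [11] (0, 16, 3, 1) · [12] (1, 0, 4, 17) · [13] (6, 8, 8, 1) · [14] (5, 9, 2, 1) · [15] (0, 16, 3, 1) · [16] (3, 9, 3, 6) · [17] (3, 9, 3, 6)

Grouping the 17 weights by Ā_23-representative: 6 linkage classes.

[[1, 2, 7, 11, 15], [3, 8, 9, 16, 17], [4, 6], [5, 13], [10, 14], [12]]


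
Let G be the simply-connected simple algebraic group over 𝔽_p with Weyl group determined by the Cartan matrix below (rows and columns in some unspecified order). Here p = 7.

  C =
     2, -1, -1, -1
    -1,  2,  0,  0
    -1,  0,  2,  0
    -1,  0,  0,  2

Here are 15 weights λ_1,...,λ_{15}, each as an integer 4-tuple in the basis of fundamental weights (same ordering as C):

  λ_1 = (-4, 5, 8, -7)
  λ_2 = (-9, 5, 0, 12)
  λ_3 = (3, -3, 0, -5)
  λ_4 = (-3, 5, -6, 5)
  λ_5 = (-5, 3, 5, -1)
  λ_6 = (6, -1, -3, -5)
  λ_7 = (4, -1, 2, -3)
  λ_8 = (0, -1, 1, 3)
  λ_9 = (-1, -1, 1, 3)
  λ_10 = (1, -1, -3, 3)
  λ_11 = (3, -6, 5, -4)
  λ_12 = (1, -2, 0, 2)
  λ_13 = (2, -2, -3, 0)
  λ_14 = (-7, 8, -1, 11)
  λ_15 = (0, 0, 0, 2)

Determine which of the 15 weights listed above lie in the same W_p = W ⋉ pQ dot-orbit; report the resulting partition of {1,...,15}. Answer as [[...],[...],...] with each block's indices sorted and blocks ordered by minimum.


D_4 Cartan matrix, 4 simple roots permuted; ρ=(1,1,1,1).

Each λ_j+ρ reduced to Ā_7; 4-tuples below use C's row order:

  λ_1 → (0, 1, 2, 1)
  λ_2 → (0, 4, 1, 1)
  λ_3 → (1, 0, 1, 2)
  λ_4 → (0, 1, 2, 1)
  λ_5 → (0, 0, 2, 4)
  λ_6 → (0, 0, 2, 4)
  λ_7 → (0, 1, 2, 1)
  λ_8 → (0, 0, 2, 4)
  λ_9 → (0, 0, 2, 4)
  λ_10 → (0, 0, 2, 4)
  λ_11 → (0, 1, 2, 1)
  λ_12 → (1, 1, 1, 3)
  λ_13 → (0, 1, 2, 1)
  λ_14 → (0, 4, 1, 1)
  λ_15 → (1, 1, 1, 3)

Grouping the 15 weights by Ā_7-representative: 5 linkage classes.

[[1, 4, 7, 11, 13], [2, 14], [3], [5, 6, 8, 9, 10], [12, 15]]


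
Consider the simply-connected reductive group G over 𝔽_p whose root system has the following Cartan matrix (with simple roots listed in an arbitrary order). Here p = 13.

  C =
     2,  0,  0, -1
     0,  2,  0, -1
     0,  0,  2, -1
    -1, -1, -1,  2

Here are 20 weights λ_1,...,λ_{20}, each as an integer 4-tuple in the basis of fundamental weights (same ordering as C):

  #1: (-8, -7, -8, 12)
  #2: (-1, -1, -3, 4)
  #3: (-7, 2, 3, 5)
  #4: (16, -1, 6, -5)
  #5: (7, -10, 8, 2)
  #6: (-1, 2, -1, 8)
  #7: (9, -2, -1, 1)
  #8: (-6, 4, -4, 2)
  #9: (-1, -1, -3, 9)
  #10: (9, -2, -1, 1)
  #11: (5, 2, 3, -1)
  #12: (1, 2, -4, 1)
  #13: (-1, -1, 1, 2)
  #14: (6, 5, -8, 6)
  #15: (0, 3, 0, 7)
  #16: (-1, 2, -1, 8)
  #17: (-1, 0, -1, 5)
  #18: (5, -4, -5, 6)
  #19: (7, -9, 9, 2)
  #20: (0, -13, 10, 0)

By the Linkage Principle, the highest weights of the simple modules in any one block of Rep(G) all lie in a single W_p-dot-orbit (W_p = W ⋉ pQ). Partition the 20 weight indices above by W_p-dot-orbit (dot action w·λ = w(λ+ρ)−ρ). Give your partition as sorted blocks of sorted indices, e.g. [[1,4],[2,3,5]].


Cartan matrix: type D_4 (|W|=192); un-permuting the 4 rows.

Each λ_j+ρ reduced to Ā_13; 4-tuples below use C's row order:

    λ_1+ρ ↦ (0, 1, 0, 6)
    λ_2+ρ ↦ (0, 0, 2, 3)
    λ_3+ρ ↦ (6, 3, 4, 0)
    λ_4+ρ ↦ (6, 3, 4, 0)
    λ_5+ρ ↦ (1, 2, 2, 1)
    λ_6+ρ ↦ (0, 3, 0, 1)
    λ_7+ρ ↦ (10, 1, 0, 1)
    λ_8+ρ ↦ (0, 0, 2, 3)
    λ_9+ρ ↦ (0, 0, 2, 3)
    λ_10+ρ ↦ (10, 1, 0, 1)
    λ_11+ρ ↦ (6, 3, 4, 0)
    λ_12+ρ ↦ (1, 2, 2, 1)
    λ_13+ρ ↦ (0, 0, 2, 3)
    λ_14+ρ ↦ (0, 1, 0, 6)
    λ_15+ρ ↦ (0, 3, 0, 1)
    λ_16+ρ ↦ (0, 3, 0, 1)
    λ_17+ρ ↦ (0, 1, 0, 6)
    λ_18+ρ ↦ (6, 3, 4, 0)
    λ_19+ρ ↦ (0, 0, 2, 3)
    λ_20+ρ ↦ (10, 1, 0, 1)

The 20 indices split into 6 linkage classes (same alcove rep ⇔ same W_13-dot-orbit):

[[1, 14, 17], [2, 8, 9, 13, 19], [3, 4, 11, 18], [5, 12], [6, 15, 16], [7, 10, 20]]


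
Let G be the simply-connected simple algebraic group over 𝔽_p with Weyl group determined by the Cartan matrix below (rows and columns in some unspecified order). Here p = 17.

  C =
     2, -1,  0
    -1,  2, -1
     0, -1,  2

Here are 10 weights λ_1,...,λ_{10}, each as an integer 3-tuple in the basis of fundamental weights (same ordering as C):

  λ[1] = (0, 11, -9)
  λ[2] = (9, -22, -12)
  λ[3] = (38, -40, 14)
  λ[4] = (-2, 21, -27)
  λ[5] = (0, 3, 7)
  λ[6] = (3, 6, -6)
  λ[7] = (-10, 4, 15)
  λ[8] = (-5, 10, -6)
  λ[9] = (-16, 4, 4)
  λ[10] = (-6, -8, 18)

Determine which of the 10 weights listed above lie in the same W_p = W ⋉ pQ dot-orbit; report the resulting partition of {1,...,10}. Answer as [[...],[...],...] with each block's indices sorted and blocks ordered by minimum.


Root system A_3: the 3×3 matrix C matches after relabeling.

W_17-reps of the 10 weights in Ā_17 (same 3-coord order as C):

    1: (1, 4, 8)
    2: (4, 2, 5)
    3: (10, 2, 0)
    4: (1, 4, 8)
    5: (1, 4, 8)
    6: (4, 2, 5)
    7: (1, 4, 8)
    8: (4, 2, 5)
    9: (5, 5, 5)
    10: (5, 5, 5)

Grouping the 10 weights by Ā_17-representative: 4 linkage classes.

[[1, 4, 5, 7], [2, 6, 8], [3], [9, 10]]
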